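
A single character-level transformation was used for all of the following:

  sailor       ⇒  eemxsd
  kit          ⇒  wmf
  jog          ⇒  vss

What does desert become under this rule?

pieidf

The shift depends on letter class: consonant s→e is +12, but vowel a→e is +4. The rule splits by letter class: vowels +4, consonants +12.
For desert: d(cons)+12=p, e(vowel)+4=i, s(cons)+12=e, e(vowel)+4=i, r(cons)+12=d, t(cons)+12=f.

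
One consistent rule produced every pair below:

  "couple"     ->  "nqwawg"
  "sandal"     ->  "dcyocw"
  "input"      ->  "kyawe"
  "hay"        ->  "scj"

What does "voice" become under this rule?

Two shifts are in play — +2 for a/e/i/o/u, +11 for every other letter.
For voice: v(cons)+11=g, o(vowel)+2=q, i(vowel)+2=k, c(cons)+11=n, e(vowel)+2=g.

gqkng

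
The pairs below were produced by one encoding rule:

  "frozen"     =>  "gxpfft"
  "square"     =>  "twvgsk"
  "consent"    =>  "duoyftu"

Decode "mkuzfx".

Shifts by position in frozen: pos 0: f→g (+1), pos 1: r→x (+6), pos 2: o→p (+1), pos 3: z→f (+6) — repeating every 2. A repeating key of period 2 is used — shifts +1, +6 over and over.
Undoing it on mkuzfx: m−1=l, k−6=e, u−1=t, z−6=t, f−1=e, x−6=r.

letter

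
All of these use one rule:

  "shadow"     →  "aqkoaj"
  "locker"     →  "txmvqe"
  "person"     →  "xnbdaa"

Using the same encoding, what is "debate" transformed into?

lnllfr

In shadow: s→a is +8, h→q is +9, a→k is +10, d→o is +11 — the shift increases by 1 each position. The shift increases by 1 at each position, starting from +8: 8, 9, 10, ….
For debate: d+8=l, e+9=n, b+10=l, a+11=l, t+12=f, e+13=r.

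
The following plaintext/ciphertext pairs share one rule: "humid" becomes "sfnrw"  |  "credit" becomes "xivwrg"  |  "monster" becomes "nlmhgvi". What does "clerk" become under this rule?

xovip

Each pair mirrors across the alphabet (h↔s, u↔f, m↔n): positions sum to 25. Each letter is replaced by its mirror in the alphabet: a↔z, b↔y, c↔x, and so on (the Atbash cipher).
For clerk: c↔x, l↔o, e↔v, r↔i, k↔p.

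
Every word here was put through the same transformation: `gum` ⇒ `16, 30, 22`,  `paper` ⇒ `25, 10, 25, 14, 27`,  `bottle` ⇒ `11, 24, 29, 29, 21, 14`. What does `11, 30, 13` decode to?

bud

g is letter #7 and maps to 16: an offset of 9. Each letter is replaced by its alphabet position (a=1..z=26) + 9.
Decoding 11, 30, 13: 11→(11−9)÷1=2=b, 30→(30−9)÷1=21=u, 13→(13−9)÷1=4=d.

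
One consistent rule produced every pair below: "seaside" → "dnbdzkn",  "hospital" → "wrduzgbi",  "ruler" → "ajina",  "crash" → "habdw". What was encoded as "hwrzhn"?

choice

s(18)→d(3) and e(4)→n(13) fit y≡3x+1 (mod 26); the inverse of 3 mod 26 is 9. Treating letters as 0–25, the rule is x ↦ 3x + 1 (mod 26).
Decoding hwrzhn: h(7)→9·(7−1)≡2=c; w(22)→9·(22−1)≡7=h; r(17)→9·(17−1)≡14=o; z(25)→9·(25−1)≡8=i; h(7)→9·(7−1)≡2=c; n(13)→9·(13−1)≡4=e (all mod 26).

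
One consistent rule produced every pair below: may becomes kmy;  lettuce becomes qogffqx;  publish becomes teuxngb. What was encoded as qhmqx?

The word is reversed, then every letter is shifted forward by 12.
Reversing it on qhmqx: shift back: q−12=e, h−12=v, m−12=a, q−12=e, x−12=l → evael; then reverse → leave.

leave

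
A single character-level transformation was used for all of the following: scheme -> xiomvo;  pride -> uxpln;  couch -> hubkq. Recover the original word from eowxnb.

zipper

In scheme: s→x is +5, c→i is +6, h→o is +7, e→m is +8 — the shift increases by 1 each position. The shift increases by 1 at each position, starting from +5: 5, 6, 7, ….
Decoding eowxnb: e−5=z, o−6=i, w−7=p, x−8=p, n−9=e, b−10=r.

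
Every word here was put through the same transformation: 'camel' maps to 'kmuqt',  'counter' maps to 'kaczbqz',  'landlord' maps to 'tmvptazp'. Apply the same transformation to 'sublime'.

agjxqym

Shifts by position in camel: pos 0: c→k (+8), pos 1: a→m (+12), pos 2: m→u (+8), pos 3: e→q (+12) — repeating every 2. It's a Vigenère-style cipher with numeric key [8,12]: position i shifts by key[i mod 2].
Applying it to sublime: s+8=a, u+12=g, b+8=j, l+12=x, i+8=q, m+12=y, e+8=m.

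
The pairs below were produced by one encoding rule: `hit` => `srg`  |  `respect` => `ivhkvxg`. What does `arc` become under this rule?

zix

Each pair mirrors across the alphabet (h↔s, i↔r, t↔g): positions sum to 25. This is the alphabet-reversal cipher (Atbash): a becomes z, b becomes y, etc.
Applying it to arc: a↔z, r↔i, c↔x.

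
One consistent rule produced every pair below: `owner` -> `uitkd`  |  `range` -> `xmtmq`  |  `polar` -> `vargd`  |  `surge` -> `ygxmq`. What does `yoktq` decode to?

scene

Shifts by position in owner: pos 0: o→u (+6), pos 1: w→i (+12), pos 2: n→t (+6), pos 3: e→k (+6), pos 4: r→d (+12) — repeating every 3. The shifts repeat in a cycle of length 3: positions 0,1,… shift by +6, +12, +6, then the pattern repeats.
Reversing it on yoktq: y−6=s, o−12=c, k−6=e, t−6=n, q−12=e.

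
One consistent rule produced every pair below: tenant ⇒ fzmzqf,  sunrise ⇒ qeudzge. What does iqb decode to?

The output letters match the input read backwards, each shifted +12: tenant reversed is tnanet. Two steps: reverse the string, then apply a Caesar shift of +12.
Undoing it on iqb: shift back: i−12=w, q−12=e, b−12=p → wep; then reverse → pew.

pew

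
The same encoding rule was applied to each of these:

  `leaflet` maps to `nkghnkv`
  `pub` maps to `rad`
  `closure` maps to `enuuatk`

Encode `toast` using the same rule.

vuguv

The shift depends on letter class: consonant l→n is +2, but vowel e→k is +6. Vowels shift forward by 6 and consonants shift forward by 2.
For toast: t(cons)+2=v, o(vowel)+6=u, a(vowel)+6=g, s(cons)+2=u, t(cons)+2=v.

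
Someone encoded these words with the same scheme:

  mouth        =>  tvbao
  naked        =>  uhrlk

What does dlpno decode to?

weigh

Compare letters: m→t is +7, o→v is +7, u→b is +7 — a constant shift. Every letter moves 7 places later in the alphabet, wrapping around z→a.
Decoding dlpno: d−7=w, l−7=e, p−7=i, n−7=g, o−7=h.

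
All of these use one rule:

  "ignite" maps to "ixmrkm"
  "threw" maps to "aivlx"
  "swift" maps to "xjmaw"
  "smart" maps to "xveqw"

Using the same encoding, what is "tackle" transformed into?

ipogex

The output letters match the input read backwards, each shifted +4: ignite reversed is etingi. The word is reversed, then every letter is shifted forward by 4.
Applying it to tackle: reverse → elkcat; then shift: e+4=i, l+4=p, k+4=o, c+4=g, a+4=e, t+4=x.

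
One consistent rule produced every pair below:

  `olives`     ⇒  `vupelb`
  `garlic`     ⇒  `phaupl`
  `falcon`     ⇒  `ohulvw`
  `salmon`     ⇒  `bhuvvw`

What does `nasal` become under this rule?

The shift depends on letter class: consonant l→u is +9, but vowel o→v is +7. Two shifts are in play — +7 for a/e/i/o/u, +9 for every other letter.
On nasal: n(cons)+9=w, a(vowel)+7=h, s(cons)+9=b, a(vowel)+7=h, l(cons)+9=u.

whbhu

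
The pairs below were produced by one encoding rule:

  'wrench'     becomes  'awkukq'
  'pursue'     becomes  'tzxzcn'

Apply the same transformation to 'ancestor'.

esilacyc

In wrench: w→a is +4, r→w is +5, e→k is +6, n→u is +7 — the shift increases by 1 each position. The shift increases by 1 at each position, starting from +4: 4, 5, 6, ….
Applying it to ancestor: a+4=e, n+5=s, c+6=i, e+7=l, s+8=a, t+9=c, o+10=y, r+11=c.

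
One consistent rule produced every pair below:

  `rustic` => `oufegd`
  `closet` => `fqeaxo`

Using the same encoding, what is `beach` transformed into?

The output letters match the input read backwards, each shifted +12: rustic reversed is citsur. Read the word backwards and shift each letter +12.
Applying it to beach: reverse → hcaeb; then shift: h+12=t, c+12=o, a+12=m, e+12=q, b+12=n.

tomqn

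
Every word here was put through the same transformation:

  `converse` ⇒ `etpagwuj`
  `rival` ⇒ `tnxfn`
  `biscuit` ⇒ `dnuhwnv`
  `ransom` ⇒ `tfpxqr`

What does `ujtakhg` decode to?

Shifts by position in converse: pos 0: c→e (+2), pos 1: o→t (+5), pos 2: n→p (+2), pos 3: v→a (+5) — repeating every 2. It's a Vigenère-style cipher with numeric key [2,5]: position i shifts by key[i mod 2].
Undoing it on ujtakhg: u−2=s, j−5=e, t−2=r, a−5=v, k−2=i, h−5=c, g−2=e.

service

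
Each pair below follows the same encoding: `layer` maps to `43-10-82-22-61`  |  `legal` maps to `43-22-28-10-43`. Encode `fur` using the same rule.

With a=1..z=26, the number is 3·pos + 7.
For fur: f=6→25, u=21→70, r=18→61.

25-70-61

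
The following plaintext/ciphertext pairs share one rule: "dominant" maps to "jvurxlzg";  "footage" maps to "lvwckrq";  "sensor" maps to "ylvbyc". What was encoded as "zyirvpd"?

In dominant: d→j is +6, o→v is +7, m→u is +8, i→r is +9 — the shift increases by 1 each position. Each letter shifts forward by (position + 6), i.e. 6, 7, 8, … — the shift grows by one for each successive letter.
Undoing it on zyirvpd: z−6=t, y−7=r, i−8=a, r−9=i, v−10=l, p−11=e, d−12=r.

trailer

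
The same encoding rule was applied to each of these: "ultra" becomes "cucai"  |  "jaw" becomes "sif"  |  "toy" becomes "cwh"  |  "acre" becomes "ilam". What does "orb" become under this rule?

wak

The shift depends on letter class: consonant l→u is +9, but vowel u→c is +8. Vowels shift forward by 8 and consonants shift forward by 9.
For orb: o(vowel)+8=w, r(cons)+9=a, b(cons)+9=k.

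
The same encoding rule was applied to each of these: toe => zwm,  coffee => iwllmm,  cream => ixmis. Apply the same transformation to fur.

Two shifts are in play — +8 for a/e/i/o/u, +6 for every other letter.
For fur: f(cons)+6=l, u(vowel)+8=c, r(cons)+6=x.

lcx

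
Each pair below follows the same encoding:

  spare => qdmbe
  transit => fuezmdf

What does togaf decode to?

touch

The output letters match the input read backwards, each shifted +12: spare reversed is eraps. Two steps: reverse the string, then apply a Caesar shift of +12.
Decoding togaf: shift back: t−12=h, o−12=c, g−12=u, a−12=o, f−12=t → hcuot; then reverse → touch.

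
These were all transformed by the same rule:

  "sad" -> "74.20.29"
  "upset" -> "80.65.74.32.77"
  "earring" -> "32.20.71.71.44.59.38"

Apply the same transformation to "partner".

65.20.71.77.59.32.71

s(#19)→74 and a(#1)→20: differences scale by 3, so n = 3·pos + 17. The formula is n = 3×(alphabet index, a=1) + 17.
For partner: p=16→65, a=1→20, r=18→71, t=20→77, n=14→59, e=5→32, r=18→71.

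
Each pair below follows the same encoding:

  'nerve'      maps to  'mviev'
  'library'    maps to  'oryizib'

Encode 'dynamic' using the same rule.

Each pair mirrors across the alphabet (n↔m, e↔v, r↔i): positions sum to 25. This is the alphabet-reversal cipher (Atbash): a becomes z, b becomes y, etc.
Applying it to dynamic: d↔w, y↔b, n↔m, a↔z, m↔n, i↔r, c↔x.

wbmznrx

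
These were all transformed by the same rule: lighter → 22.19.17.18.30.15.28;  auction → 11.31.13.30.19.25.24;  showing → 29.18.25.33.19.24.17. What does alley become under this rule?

11.22.22.15.35

Each letter is replaced by its alphabet position (a=1..z=26) + 10.
On alley: a=1→11, l=12→22, l=12→22, e=5→15, y=25→35.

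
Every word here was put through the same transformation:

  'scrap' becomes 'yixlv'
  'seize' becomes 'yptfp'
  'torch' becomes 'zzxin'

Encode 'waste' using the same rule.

clyzp

The shift depends on letter class: consonant s→y is +6, but vowel a→l is +11. Two shifts are in play — +11 for a/e/i/o/u, +6 for every other letter.
Applying it to waste: w(cons)+6=c, a(vowel)+11=l, s(cons)+6=y, t(cons)+6=z, e(vowel)+11=p.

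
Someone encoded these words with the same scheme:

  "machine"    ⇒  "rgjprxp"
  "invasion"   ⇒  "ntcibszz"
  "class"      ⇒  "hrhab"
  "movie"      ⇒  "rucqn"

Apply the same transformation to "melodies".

In machine: m→r is +5, a→g is +6, c→j is +7, h→p is +8 — the shift increases by 1 each position. Letter i (0-indexed) is shifted by i+5, so successive shifts are 5, 6, 7, ….
On melodies: m+5=r, e+6=k, l+7=s, o+8=w, d+9=m, i+10=s, e+11=p, s+12=e.

rkswmspe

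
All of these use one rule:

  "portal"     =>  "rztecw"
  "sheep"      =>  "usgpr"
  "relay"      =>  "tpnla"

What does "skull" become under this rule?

Shifts by position in portal: pos 0: p→r (+2), pos 1: o→z (+11), pos 2: r→t (+2), pos 3: t→e (+11) — repeating every 2. The shifts repeat in a cycle of length 2: positions 0,1,… shift by +2, +11, then the pattern repeats.
For skull: s+2=u, k+11=v, u+2=w, l+11=w, l+2=n.

uvwwn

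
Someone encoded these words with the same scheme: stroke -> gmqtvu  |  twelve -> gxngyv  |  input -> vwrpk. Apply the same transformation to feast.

vucgh

The output letters match the input read backwards, each shifted +2: stroke reversed is ekorts. Two steps: reverse the string, then apply a Caesar shift of +2.
For feast: reverse → tsaef; then shift: t+2=v, s+2=u, a+2=c, e+2=g, f+2=h.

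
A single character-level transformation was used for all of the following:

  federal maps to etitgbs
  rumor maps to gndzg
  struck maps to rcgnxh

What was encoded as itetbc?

defeat

Treating letters as 0–25, the rule is x ↦ 11x + 1 (mod 26).
Reversing it on itetbc: i(8)→19·(8−1)≡3=d; t(19)→19·(19−1)≡4=e; e(4)→19·(4−1)≡5=f; t(19)→19·(19−1)≡4=e; b(1)→19·(1−1)≡0=a; c(2)→19·(2−1)≡19=t (all mod 26).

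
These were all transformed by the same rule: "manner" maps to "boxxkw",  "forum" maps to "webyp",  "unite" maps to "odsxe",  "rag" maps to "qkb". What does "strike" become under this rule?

ousbdc

Read the word backwards and shift each letter +10.
Applying it to strike: reverse → ekirts; then shift: e+10=o, k+10=u, i+10=s, r+10=b, t+10=d, s+10=c.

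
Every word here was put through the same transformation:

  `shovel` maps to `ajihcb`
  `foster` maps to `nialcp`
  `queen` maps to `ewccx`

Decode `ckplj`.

earth

s(18)→a(0) and h(7)→j(9) fit y≡11x+10 (mod 26); the inverse of 11 mod 26 is 19. Treating letters as 0–25, the rule is x ↦ 11x + 10 (mod 26).
Reversing it on ckplj: c(2)→19·(2−10)≡4=e; k(10)→19·(10−10)≡0=a; p(15)→19·(15−10)≡17=r; l(11)→19·(11−10)≡19=t; j(9)→19·(9−10)≡7=h (all mod 26).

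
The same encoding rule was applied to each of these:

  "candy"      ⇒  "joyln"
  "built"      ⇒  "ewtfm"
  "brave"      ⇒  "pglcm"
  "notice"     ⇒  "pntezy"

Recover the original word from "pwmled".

stable

The output letters match the input read backwards, each shifted +11: candy reversed is ydnac. Two steps: reverse the string, then apply a Caesar shift of +11.
Reversing it on pwmled: shift back: p−11=e, w−11=l, m−11=b, l−11=a, e−11=t, d−11=s → elbats; then reverse → stable.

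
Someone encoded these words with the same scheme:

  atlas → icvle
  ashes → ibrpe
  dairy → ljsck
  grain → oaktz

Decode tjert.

In atlas: a→i is +8, t→c is +9, l→v is +10, a→l is +11 — the shift increases by 1 each position. The shift increases by 1 at each position, starting from +8: 8, 9, 10, ….
Undoing it on tjert: t−8=l, j−9=a, e−10=u, r−11=g, t−12=h.

laugh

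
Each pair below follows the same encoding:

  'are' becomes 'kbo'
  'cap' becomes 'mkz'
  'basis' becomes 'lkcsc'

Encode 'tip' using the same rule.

dsz

Compare letters: a→k is +10, r→b is +10, e→o is +10 — a constant shift. It's a constant shift of +10 (ROT10).
For tip: t+10=d, i+10=s, p+10=z.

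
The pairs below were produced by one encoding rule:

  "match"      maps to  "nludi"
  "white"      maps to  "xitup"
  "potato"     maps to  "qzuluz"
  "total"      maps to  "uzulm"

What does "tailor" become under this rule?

The shift depends on letter class: consonant m→n is +1, but vowel a→l is +11. Two shifts are in play — +11 for a/e/i/o/u, +1 for every other letter.
On tailor: t(cons)+1=u, a(vowel)+11=l, i(vowel)+11=t, l(cons)+1=m, o(vowel)+11=z, r(cons)+1=s.

ultmzs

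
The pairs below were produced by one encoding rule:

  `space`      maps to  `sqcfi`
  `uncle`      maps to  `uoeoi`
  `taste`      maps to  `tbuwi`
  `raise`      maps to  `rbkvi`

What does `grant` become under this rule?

Each letter shifts forward by its position index (0, 1, 2, …) — the shift grows by one for each successive letter.
On grant: g+0=g, r+1=s, a+2=c, n+3=q, t+4=x.

gscqx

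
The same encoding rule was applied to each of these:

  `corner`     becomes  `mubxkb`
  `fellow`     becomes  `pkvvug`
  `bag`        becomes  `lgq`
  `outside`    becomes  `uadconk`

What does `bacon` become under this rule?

lgmux

The shift depends on letter class: consonant c→m is +10, but vowel o→u is +6. The rule splits by letter class: vowels +6, consonants +10.
On bacon: b(cons)+10=l, a(vowel)+6=g, c(cons)+10=m, o(vowel)+6=u, n(cons)+10=x.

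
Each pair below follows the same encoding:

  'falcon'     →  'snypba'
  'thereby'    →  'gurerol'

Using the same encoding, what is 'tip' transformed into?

Compare letters: f→s is +13, a→n is +13, l→y is +13 — a constant shift. Each letter is shifted forward by 13 in the alphabet (a Caesar shift of +13).
For tip: t+13=g, i+13=v, p+13=c.

gvc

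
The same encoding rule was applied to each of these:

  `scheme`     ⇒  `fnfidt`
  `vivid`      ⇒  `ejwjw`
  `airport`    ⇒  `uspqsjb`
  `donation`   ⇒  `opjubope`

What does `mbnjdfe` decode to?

The output letters match the input read backwards, each shifted +1: scheme reversed is emehcs. Two steps: reverse the string, then apply a Caesar shift of +1.
Reversing it on mbnjdfe: shift back: m−1=l, b−1=a, n−1=m, j−1=i, d−1=c, f−1=e, e−1=d → lamiced; then reverse → decimal.

decimal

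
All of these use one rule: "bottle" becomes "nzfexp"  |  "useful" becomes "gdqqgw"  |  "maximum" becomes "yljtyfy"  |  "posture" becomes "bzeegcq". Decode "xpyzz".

A repeating key of period 2 is used — shifts +12, +11 over and over.
Undoing it on xpyzz: x−12=l, p−11=e, y−12=m, z−11=o, z−12=n.

lemon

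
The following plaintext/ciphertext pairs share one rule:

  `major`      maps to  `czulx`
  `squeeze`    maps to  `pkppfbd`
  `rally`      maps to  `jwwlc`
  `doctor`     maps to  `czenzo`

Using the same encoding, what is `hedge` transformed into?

props

The output letters match the input read backwards, each shifted +11: major reversed is rojam. Two steps: reverse the string, then apply a Caesar shift of +11.
On hedge: reverse → egdeh; then shift: e+11=p, g+11=r, d+11=o, e+11=p, h+11=s.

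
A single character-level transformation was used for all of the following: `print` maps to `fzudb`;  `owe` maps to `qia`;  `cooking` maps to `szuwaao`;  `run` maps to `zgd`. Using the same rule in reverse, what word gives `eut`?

his

The output letters match the input read backwards, each shifted +12: print reversed is tnirp. Read the word backwards and shift each letter +12.
Reversing it on eut: shift back: e−12=s, u−12=i, t−12=h → sih; then reverse → his.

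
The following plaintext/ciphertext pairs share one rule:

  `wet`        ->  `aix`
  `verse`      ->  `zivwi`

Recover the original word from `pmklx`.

light

Compare letters: w→a is +4, e→i is +4, t→x is +4 — a constant shift. It's a constant shift of +4 (ROT4).
Undoing it on pmklx: p−4=l, m−4=i, k−4=g, l−4=h, x−4=t.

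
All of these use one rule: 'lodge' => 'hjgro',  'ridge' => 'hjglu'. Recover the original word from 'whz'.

wet

The word is reversed, then every letter is shifted forward by 3.
Decoding whz: shift back: w−3=t, h−3=e, z−3=w → tew; then reverse → wet.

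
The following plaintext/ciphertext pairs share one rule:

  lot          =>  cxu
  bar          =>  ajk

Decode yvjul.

clamp

The output letters match the input read backwards, each shifted +9: lot reversed is tol. The word is reversed, then every letter is shifted forward by 9.
Decoding yvjul: shift back: y−9=p, v−9=m, j−9=a, u−9=l, l−9=c → pmalc; then reverse → clamp.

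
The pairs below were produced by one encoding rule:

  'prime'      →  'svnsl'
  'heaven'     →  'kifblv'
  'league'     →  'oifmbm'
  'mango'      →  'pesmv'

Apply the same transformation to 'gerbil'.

jiwhpt

In prime: p→s is +3, r→v is +4, i→n is +5, m→s is +6 — the shift increases by 1 each position. The shift increases by 1 at each position, starting from +3: 3, 4, 5, ….
Applying it to gerbil: g+3=j, e+4=i, r+5=w, b+6=h, i+7=p, l+8=t.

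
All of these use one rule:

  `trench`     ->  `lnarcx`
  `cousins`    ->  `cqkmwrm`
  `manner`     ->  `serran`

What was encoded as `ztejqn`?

t(19)→l(11) and r(17)→n(13) fit y≡25x+4 (mod 26); the inverse of 25 mod 26 is 25. This is an affine cipher: with a=0,…,z=25, each position x becomes (25x+4) mod 26.
Reversing it on ztejqn: z(25)→25·(25−4)≡5=f; t(19)→25·(19−4)≡11=l; e(4)→25·(4−4)≡0=a; j(9)→25·(9−4)≡21=v; q(16)→25·(16−4)≡14=o; n(13)→25·(13−4)≡17=r (all mod 26).

flavor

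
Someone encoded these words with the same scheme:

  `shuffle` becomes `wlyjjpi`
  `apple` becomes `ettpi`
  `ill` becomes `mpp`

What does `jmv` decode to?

Compare letters: s→w is +4, h→l is +4, u→y is +4 — a constant shift. It's a constant shift of +4 (ROT4).
Reversing it on jmv: j−4=f, m−4=i, v−4=r.

fir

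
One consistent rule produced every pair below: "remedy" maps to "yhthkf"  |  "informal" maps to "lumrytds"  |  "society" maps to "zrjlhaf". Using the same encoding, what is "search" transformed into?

zhdyjo

The shift depends on letter class: consonant r→y is +7, but vowel e→h is +3. Two shifts are in play — +3 for a/e/i/o/u, +7 for every other letter.
Applying it to search: s(cons)+7=z, e(vowel)+3=h, a(vowel)+3=d, r(cons)+7=y, c(cons)+7=j, h(cons)+7=o.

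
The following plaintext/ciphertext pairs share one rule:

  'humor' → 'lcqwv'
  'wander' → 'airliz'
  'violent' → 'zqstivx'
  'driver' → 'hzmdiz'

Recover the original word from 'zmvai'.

verse

The shifts repeat in a cycle of length 2: positions 0,1,… shift by +4, +8, then the pattern repeats.
Decoding zmvai: z−4=v, m−8=e, v−4=r, a−8=s, i−4=e.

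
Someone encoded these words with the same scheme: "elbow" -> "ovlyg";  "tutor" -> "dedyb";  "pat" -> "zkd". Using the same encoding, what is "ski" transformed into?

cus

This is a Caesar cipher with shift 10.
For ski: s+10=c, k+10=u, i+10=s.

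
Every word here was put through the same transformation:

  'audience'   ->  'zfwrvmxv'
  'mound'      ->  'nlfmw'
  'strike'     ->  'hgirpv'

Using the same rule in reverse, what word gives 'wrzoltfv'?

dialogue

Each pair mirrors across the alphabet (a↔z, u↔f, d↔w): positions sum to 25. Each letter is replaced by its mirror in the alphabet: a↔z, b↔y, c↔x, and so on (the Atbash cipher).
Reversing it on wrzoltfv: w↔d, r↔i, z↔a, o↔l, l↔o, t↔g, f↔u, v↔e.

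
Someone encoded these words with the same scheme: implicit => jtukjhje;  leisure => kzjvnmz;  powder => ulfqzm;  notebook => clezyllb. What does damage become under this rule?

i(8)→j(9) and m(12)→t(19) fit y≡9x+15 (mod 26); the inverse of 9 mod 26 is 3. This is an affine cipher: with a=0,…,z=25, each position x becomes (9x+15) mod 26.
Applying it to damage: d(3)→9·3+15≡16=q; a(0)→9·0+15≡15=p; m(12)→9·12+15≡19=t; a(0)→9·0+15≡15=p; g(6)→9·6+15≡17=r; e(4)→9·4+15≡25=z (all mod 26).

qptprz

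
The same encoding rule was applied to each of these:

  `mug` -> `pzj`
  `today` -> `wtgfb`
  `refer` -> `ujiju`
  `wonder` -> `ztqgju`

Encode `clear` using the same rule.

fojfu

The shift depends on letter class: consonant m→p is +3, but vowel u→z is +5. Vowels shift forward by 5 and consonants shift forward by 3.
On clear: c(cons)+3=f, l(cons)+3=o, e(vowel)+5=j, a(vowel)+5=f, r(cons)+3=u.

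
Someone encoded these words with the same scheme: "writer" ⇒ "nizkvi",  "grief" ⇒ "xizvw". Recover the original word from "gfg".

Compare letters: w→n is +17, r→i is +17, i→z is +17 — a constant shift. Every letter moves 17 places later in the alphabet, wrapping around z→a.
Undoing it on gfg: g−17=p, f−17=o, g−17=p.

pop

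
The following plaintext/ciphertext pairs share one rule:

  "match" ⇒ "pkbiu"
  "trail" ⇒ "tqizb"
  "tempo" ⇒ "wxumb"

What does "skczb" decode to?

truck

Two steps: reverse the string, then apply a Caesar shift of +8.
Decoding skczb: shift back: s−8=k, k−8=c, c−8=u, z−8=r, b−8=t → kcurt; then reverse → truck.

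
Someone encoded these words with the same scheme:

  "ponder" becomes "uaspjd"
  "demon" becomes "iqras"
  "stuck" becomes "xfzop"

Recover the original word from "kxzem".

The shifts repeat in a cycle of length 2: positions 0,1,… shift by +5, +12, then the pattern repeats.
Decoding kxzem: k−5=f, x−12=l, z−5=u, e−12=s, m−5=h.

flush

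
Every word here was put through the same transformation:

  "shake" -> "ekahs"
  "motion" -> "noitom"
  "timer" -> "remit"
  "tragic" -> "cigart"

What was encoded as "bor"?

rob

The output letters match the input read backwards: shake reversed is ekahs. It's just the letters in reverse order.
Reversing it on bor: then reverse → rob.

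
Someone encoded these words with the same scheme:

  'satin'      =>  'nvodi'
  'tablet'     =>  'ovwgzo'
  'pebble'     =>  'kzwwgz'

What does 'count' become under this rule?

xjpio

Compare letters: s→n is +21, a→v is +21, t→o is +21 — a constant shift. Each letter is shifted forward by 21 in the alphabet (a Caesar shift of +21).
For count: c+21=x, o+21=j, u+21=p, n+21=i, t+21=o.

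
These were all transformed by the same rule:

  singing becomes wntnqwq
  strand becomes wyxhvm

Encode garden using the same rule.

In singing: s→w is +4, i→n is +5, n→t is +6, g→n is +7 — the shift increases by 1 each position. Letter i (0-indexed) is shifted by i+4, so successive shifts are 4, 5, 6, ….
Applying it to garden: g+4=k, a+5=f, r+6=x, d+7=k, e+8=m, n+9=w.

kfxkmw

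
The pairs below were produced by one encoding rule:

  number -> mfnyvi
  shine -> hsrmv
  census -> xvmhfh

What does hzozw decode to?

salad

Each pair mirrors across the alphabet (n↔m, u↔f, m↔n): positions sum to 25. Letters are reflected about the middle of the alphabet (position → 25−position): Atbash.
Decoding hzozw: h↔s, z↔a, o↔l, z↔a, w↔d.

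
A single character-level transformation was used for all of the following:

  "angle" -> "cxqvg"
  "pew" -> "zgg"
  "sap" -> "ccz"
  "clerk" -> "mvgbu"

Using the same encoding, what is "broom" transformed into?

The shift depends on letter class: consonant n→x is +10, but vowel a→c is +2. Vowels shift forward by 2 and consonants shift forward by 10.
Applying it to broom: b(cons)+10=l, r(cons)+10=b, o(vowel)+2=q, o(vowel)+2=q, m(cons)+10=w.

lbqqw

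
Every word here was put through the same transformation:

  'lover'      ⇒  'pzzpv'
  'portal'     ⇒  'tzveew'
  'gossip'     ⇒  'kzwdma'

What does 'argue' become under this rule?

eckfi

Shifts by position in lover: pos 0: l→p (+4), pos 1: o→z (+11), pos 2: v→z (+4), pos 3: e→p (+11) — repeating every 2. The shifts repeat in a cycle of length 2: positions 0,1,… shift by +4, +11, then the pattern repeats.
For argue: a+4=e, r+11=c, g+4=k, u+11=f, e+4=i.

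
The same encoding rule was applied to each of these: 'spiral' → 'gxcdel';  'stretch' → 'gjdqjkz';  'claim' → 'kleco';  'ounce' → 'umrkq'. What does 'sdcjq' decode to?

s(18)→g(6) and p(15)→x(23) fit y≡3x+4 (mod 26); the inverse of 3 mod 26 is 9. This is an affine cipher: with a=0,…,z=25, each position x becomes (3x+4) mod 26.
Reversing it on sdcjq: s(18)→9·(18−4)≡22=w; d(3)→9·(3−4)≡17=r; c(2)→9·(2−4)≡8=i; j(9)→9·(9−4)≡19=t; q(16)→9·(16−4)≡4=e (all mod 26).

write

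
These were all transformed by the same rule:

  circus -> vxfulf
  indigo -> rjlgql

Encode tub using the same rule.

exw

Read the word backwards and shift each letter +3.
For tub: reverse → but; then shift: b+3=e, u+3=x, t+3=w.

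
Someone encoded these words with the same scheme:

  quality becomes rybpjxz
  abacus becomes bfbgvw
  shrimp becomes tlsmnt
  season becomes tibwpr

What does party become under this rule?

Shifts by position in quality: pos 0: q→r (+1), pos 1: u→y (+4), pos 2: a→b (+1), pos 3: l→p (+4) — repeating every 2. A repeating key of period 2 is used — shifts +1, +4 over and over.
Applying it to party: p+1=q, a+4=e, r+1=s, t+4=x, y+1=z.

qesxz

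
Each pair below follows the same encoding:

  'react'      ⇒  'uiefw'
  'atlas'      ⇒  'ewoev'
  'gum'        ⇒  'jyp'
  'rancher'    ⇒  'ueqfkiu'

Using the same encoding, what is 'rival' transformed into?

Two shifts are in play — +4 for a/e/i/o/u, +3 for every other letter.
Applying it to rival: r(cons)+3=u, i(vowel)+4=m, v(cons)+3=y, a(vowel)+4=e, l(cons)+3=o.

umyeo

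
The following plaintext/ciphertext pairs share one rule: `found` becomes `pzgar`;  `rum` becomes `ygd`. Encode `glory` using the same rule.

The word is reversed, then every letter is shifted forward by 12.
Applying it to glory: reverse → yrolg; then shift: y+12=k, r+12=d, o+12=a, l+12=x, g+12=s.

kdaxs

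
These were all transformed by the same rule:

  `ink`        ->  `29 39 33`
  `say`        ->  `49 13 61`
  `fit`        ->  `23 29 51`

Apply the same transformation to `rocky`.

The formula is n = 2×(alphabet index, a=1) + 11.
Applying it to rocky: r=18→47, o=15→41, c=3→17, k=11→33, y=25→61.

47 41 17 33 61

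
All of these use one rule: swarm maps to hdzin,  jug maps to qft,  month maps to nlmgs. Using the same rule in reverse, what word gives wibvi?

Each pair mirrors across the alphabet (s↔h, w↔d, a↔z): positions sum to 25. Each letter is replaced by its mirror in the alphabet: a↔z, b↔y, c↔x, and so on (the Atbash cipher).
Decoding wibvi: w↔d, i↔r, b↔y, v↔e, i↔r.

dryer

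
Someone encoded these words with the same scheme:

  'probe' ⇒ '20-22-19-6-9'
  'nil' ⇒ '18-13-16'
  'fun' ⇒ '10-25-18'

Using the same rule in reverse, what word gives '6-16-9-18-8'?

blend

Each letter is replaced by its alphabet position (a=1..z=26) + 4.
Decoding 6-16-9-18-8: 6→(6−4)÷1=2=b, 16→(16−4)÷1=12=l, 9→(9−4)÷1=5=e, 18→(18−4)÷1=14=n, 8→(8−4)÷1=4=d.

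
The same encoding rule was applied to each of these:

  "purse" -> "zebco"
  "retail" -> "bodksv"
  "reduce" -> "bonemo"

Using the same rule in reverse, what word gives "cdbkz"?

strap

Every letter moves 10 places later in the alphabet, wrapping around z→a.
Reversing it on cdbkz: c−10=s, d−10=t, b−10=r, k−10=a, z−10=p.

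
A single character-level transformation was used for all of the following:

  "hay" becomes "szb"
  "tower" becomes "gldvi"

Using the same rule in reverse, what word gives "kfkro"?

Each pair mirrors across the alphabet (h↔s, a↔z, y↔b): positions sum to 25. Letters are reflected about the middle of the alphabet (position → 25−position): Atbash.
Reversing it on kfkro: k↔p, f↔u, k↔p, r↔i, o↔l.

pupil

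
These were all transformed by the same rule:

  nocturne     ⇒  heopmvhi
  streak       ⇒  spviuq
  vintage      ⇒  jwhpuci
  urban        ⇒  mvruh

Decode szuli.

n(13)→h(7) and o(14)→e(4) fit y≡23x+20 (mod 26); the inverse of 23 mod 26 is 17. This is an affine cipher: with a=0,…,z=25, each position x becomes (23x+20) mod 26.
Decoding szuli: s(18)→17·(18−20)≡18=s; z(25)→17·(25−20)≡7=h; u(20)→17·(20−20)≡0=a; l(11)→17·(11−20)≡3=d; i(8)→17·(8−20)≡4=e (all mod 26).

shade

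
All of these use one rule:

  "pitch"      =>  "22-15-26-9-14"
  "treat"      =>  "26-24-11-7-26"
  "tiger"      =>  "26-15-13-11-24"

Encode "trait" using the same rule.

p is letter #16 and maps to 22: an offset of 6. Letters become their 1-based position plus 6 (so a→7, b→8, …).
On trait: t=20→26, r=18→24, a=1→7, i=9→15, t=20→26.

26-24-7-15-26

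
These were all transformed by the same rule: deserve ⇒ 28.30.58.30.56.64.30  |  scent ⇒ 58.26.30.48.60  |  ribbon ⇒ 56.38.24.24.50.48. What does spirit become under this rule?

58.52.38.56.38.60

d(#4)→28 and e(#5)→30: differences scale by 2, so n = 2·pos + 20. The formula is n = 2×(alphabet index, a=1) + 20.
Applying it to spirit: s=19→58, p=16→52, i=9→38, r=18→56, i=9→38, t=20→60.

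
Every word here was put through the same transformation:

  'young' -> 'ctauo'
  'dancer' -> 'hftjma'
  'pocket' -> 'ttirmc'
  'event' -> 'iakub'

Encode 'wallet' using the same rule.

In young: y→c is +4, o→t is +5, u→a is +6, n→u is +7 — the shift increases by 1 each position. The shift increases by 1 at each position, starting from +4: 4, 5, 6, ….
On wallet: w+4=a, a+5=f, l+6=r, l+7=s, e+8=m, t+9=c.

afrsmc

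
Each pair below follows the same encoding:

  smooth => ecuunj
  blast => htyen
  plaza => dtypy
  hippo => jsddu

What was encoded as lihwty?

s(18)→e(4) and m(12)→c(2) fit y≡9x+24 (mod 26); the inverse of 9 mod 26 is 3. Each letter's alphabet position (a=0..z=25) is mapped through 9·x+24 mod 26 — an affine cipher.
Undoing it on lihwty: l(11)→3·(11−24)≡13=n; i(8)→3·(8−24)≡4=e; h(7)→3·(7−24)≡1=b; w(22)→3·(22−24)≡20=u; t(19)→3·(19−24)≡11=l; y(24)→3·(24−24)≡0=a (all mod 26).

nebula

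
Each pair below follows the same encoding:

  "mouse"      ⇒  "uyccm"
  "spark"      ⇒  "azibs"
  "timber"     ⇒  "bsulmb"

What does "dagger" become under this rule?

The shifts repeat in a cycle of length 2: positions 0,1,… shift by +8, +10, then the pattern repeats.
Applying it to dagger: d+8=l, a+10=k, g+8=o, g+10=q, e+8=m, r+10=b.

lkoqmb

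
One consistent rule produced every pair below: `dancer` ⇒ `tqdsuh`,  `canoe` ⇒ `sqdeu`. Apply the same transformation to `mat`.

Compare letters: d→t is +16, a→q is +16, n→d is +16 — a constant shift. It's a constant shift of +16 (ROT16).
On mat: m+16=c, a+16=q, t+16=j.

cqj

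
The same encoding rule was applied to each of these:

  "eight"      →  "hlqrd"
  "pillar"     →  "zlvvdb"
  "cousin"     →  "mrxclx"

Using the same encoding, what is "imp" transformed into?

The shift depends on letter class: consonant g→q is +10, but vowel e→h is +3. Vowels shift forward by 3 and consonants shift forward by 10.
On imp: i(vowel)+3=l, m(cons)+10=w, p(cons)+10=z.

lwz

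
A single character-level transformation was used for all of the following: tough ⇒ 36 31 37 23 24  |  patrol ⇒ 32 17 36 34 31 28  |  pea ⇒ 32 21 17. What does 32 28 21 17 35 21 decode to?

t is letter #20 and maps to 36: an offset of 16. Letters become their 1-based position plus 16 (so a→17, b→18, …).
Decoding 32 28 21 17 35 21: 32→(32−16)÷1=16=p, 28→(28−16)÷1=12=l, 21→(21−16)÷1=5=e, 17→(17−16)÷1=1=a, 35→(35−16)÷1=19=s, 21→(21−16)÷1=5=e.

please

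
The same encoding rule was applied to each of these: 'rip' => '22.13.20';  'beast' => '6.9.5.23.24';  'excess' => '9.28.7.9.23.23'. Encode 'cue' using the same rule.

7.25.9

r is letter #18 and maps to 22: an offset of 4. The number is (letter's place in the alphabet, a=1) + 4.
For cue: c=3→7, u=21→25, e=5→9.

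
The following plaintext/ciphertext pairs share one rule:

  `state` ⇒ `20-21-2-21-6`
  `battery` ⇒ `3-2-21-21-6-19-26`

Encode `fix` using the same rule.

7-10-25

s is letter #19 and maps to 20: an offset of 1. Each letter is replaced by its alphabet position (a=1..z=26) + 1.
Applying it to fix: f=6→7, i=9→10, x=24→25.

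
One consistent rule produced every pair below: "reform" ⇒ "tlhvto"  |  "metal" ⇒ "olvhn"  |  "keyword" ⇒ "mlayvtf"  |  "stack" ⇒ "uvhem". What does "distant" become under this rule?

The shift depends on letter class: consonant r→t is +2, but vowel e→l is +7. The rule splits by letter class: vowels +7, consonants +2.
On distant: d(cons)+2=f, i(vowel)+7=p, s(cons)+2=u, t(cons)+2=v, a(vowel)+7=h, n(cons)+2=p, t(cons)+2=v.

fpuvhpv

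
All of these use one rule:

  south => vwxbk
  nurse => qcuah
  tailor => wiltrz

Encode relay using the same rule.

umoib

Shifts by position in south: pos 0: s→v (+3), pos 1: o→w (+8), pos 2: u→x (+3), pos 3: t→b (+8) — repeating every 2. It's a Vigenère-style cipher with numeric key [3,8]: position i shifts by key[i mod 2].
Applying it to relay: r+3=u, e+8=m, l+3=o, a+8=i, y+3=b.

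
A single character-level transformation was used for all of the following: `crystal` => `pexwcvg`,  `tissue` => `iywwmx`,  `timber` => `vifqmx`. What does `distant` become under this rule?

The output letters match the input read backwards, each shifted +4: crystal reversed is latsyrc. Read the word backwards and shift each letter +4.
Applying it to distant: reverse → tnatsid; then shift: t+4=x, n+4=r, a+4=e, t+4=x, s+4=w, i+4=m, d+4=h.

xrexwmh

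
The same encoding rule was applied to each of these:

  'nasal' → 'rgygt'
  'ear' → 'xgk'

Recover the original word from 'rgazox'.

ritual

The output letters match the input read backwards, each shifted +6: nasal reversed is lasan. Two steps: reverse the string, then apply a Caesar shift of +6.
Decoding rgazox: shift back: r−6=l, g−6=a, a−6=u, z−6=t, o−6=i, x−6=r → lautir; then reverse → ritual.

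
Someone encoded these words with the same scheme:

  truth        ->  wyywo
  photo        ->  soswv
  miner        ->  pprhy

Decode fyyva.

Shifts by position in truth: pos 0: t→w (+3), pos 1: r→y (+7), pos 2: u→y (+4), pos 3: t→w (+3), pos 4: h→o (+7) — repeating every 3. It's a Vigenère-style cipher with numeric key [3,7,4]: position i shifts by key[i mod 3].
Decoding fyyva: f−3=c, y−7=r, y−4=u, v−3=s, a−7=t.

crust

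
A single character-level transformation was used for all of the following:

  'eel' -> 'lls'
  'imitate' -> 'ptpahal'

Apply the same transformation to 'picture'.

wpjabyl

It's a constant shift of +7 (ROT7).
Applying it to picture: p+7=w, i+7=p, c+7=j, t+7=a, u+7=b, r+7=y, e+7=l.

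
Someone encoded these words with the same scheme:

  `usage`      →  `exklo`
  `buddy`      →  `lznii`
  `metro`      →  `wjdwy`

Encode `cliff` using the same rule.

It's a Vigenère-style cipher with numeric key [10,5]: position i shifts by key[i mod 2].
On cliff: c+10=m, l+5=q, i+10=s, f+5=k, f+10=p.

mqskp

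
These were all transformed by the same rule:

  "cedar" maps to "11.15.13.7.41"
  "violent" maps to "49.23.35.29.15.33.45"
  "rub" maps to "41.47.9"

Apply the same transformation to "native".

c(#3)→11 and e(#5)→15: differences scale by 2, so n = 2·pos + 5. Each letter becomes 2×(its alphabet position, a=1..z=26) + 5.
For native: n=14→33, a=1→7, t=20→45, i=9→23, v=22→49, e=5→15.

33.7.45.23.49.15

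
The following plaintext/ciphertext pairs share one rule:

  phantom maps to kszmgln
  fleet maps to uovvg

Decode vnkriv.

empire

Each pair mirrors across the alphabet (p↔k, h↔s, a↔z): positions sum to 25. Letters are reflected about the middle of the alphabet (position → 25−position): Atbash.
Undoing it on vnkriv: v↔e, n↔m, k↔p, r↔i, i↔r, v↔e.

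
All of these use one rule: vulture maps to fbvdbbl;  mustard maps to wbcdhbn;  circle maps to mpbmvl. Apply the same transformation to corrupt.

The shift depends on letter class: consonant v→f is +10, but vowel u→b is +7. The rule splits by letter class: vowels +7, consonants +10.
On corrupt: c(cons)+10=m, o(vowel)+7=v, r(cons)+10=b, r(cons)+10=b, u(vowel)+7=b, p(cons)+10=z, t(cons)+10=d.

mvbbbzd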